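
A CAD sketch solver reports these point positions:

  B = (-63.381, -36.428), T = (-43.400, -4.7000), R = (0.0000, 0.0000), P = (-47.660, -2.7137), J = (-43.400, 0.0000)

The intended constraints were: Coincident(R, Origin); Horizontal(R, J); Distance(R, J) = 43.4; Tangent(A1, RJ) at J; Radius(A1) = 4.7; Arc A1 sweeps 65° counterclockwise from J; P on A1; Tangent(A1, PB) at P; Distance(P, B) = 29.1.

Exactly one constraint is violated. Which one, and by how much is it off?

Distance(P, B) = 29.1 — off by 8.10.

R = (0.00, 0.00) ✓; R.y = 0.00, J.y = 0.00 ✓; |RJ| = 43.40 ✓; ∠(TJ, JR) = 90.00° ✓; |TJ| = 4.700 ✓; bearing(T→P) − bearing(T→J) = 65.00° ✓; |TP| = 4.700 ✓; ∠(TP, PB) = 90.00° ✓; |PB| = 37.20 ✗.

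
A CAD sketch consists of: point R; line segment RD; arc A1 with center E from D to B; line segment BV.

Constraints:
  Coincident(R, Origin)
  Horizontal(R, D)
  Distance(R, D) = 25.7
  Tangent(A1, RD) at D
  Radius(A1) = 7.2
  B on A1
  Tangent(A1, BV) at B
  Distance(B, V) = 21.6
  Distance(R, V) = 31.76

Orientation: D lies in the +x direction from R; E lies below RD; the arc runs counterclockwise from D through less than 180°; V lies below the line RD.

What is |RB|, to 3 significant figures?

19.6

Checks: |EB| = 7.200 ✓; ∠(EB, BV) = 90.00° ✓; |BV| = 21.60 ✓; |RV| = 31.76 ✓.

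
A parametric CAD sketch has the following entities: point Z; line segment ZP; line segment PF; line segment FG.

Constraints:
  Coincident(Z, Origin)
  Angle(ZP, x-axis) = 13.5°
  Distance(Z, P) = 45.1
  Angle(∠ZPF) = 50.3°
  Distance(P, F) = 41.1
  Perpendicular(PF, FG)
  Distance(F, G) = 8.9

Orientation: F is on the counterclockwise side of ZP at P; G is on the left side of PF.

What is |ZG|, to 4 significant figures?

28.58

∠ZPF = 50.3°, so PF runs at 13.5° + (180° − 50.3°) = 143.2° from the x-axis; with |PF| = 41.1, F = P + 41.1·(cos 143.2°, sin 143.2°) = (10.94, 35.15). PF is perpendicular to FG; with |FG| = 8.9 on the left of PF, G = F + 8.9·(-0.5990, -0.8007) = (5.613, 28.02). Then |ZG| = |G − Z| = 28.58.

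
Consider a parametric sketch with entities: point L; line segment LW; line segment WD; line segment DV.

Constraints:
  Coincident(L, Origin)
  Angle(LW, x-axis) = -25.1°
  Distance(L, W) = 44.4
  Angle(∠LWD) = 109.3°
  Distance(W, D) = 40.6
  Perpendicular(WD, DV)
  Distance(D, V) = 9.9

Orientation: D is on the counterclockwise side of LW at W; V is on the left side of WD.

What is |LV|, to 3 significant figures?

63.9

L is at the origin; LW runs at -25.1° with length 44.4, so W = 44.4·(cos -25.1°, sin -25.1°) = (40.2, -18.8). ∠LWD = 109.3°, so WD runs at -25.1° + (180° − 109.3°) = 45.6° from the x-axis; with |WD| = 40.6, D = W + 40.6·(cos 45.6°, sin 45.6°) = (68.6, 10.2). WD ⟂ DV; with |DV| = 9.9 on the left of WD, V = D + 9.9·(-0.714, 0.700) = (61.5, 17.1). Then |LV| = |V − L| = 63.9.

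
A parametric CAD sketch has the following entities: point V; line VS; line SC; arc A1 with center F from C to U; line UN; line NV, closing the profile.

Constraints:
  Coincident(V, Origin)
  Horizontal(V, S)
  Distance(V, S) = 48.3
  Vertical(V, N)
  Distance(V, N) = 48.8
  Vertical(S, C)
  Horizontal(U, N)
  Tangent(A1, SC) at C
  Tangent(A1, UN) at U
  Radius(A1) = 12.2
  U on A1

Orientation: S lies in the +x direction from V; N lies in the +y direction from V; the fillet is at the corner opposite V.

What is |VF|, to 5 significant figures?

51.408

V is at the origin; VS is horizontal with |VS| = 48.3 and S on the +x side, so S = (48.300, 0.0000). VN is vertical with |VN| = 48.8 and N on the +y side, so N = (0.0000, 48.800). The virtual corner opposite V is at (48.300, 48.800). A1 meets SC tangentially, so FC is at right angles to SC and A1 meets UN tangentially, so FU is at right angles to UN, with radius 12.2, so the center F sits 12.2 in from both sides at F = (36.100, 36.600). Then |VF| = |F − V| = 51.408.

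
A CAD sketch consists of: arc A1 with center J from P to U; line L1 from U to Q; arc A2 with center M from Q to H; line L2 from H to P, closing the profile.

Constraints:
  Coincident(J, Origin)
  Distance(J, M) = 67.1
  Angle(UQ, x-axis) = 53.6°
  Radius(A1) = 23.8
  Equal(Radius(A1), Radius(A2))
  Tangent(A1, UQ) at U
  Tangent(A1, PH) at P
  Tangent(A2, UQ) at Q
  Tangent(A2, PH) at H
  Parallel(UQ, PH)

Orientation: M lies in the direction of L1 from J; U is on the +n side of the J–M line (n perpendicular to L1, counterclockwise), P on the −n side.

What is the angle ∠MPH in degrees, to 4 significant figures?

19.53°

The slot axis is L1's direction at 53.6°, so u = (cos 53.6°, sin 53.6°) = (0.5934, 0.8049) and n = (−sin 53.6°, cos 53.6°) = (-0.8049, 0.5934). J is at the origin and M lies 67.1 along u from J, so M = 67.1·u = (39.82, 54.01). Tangency of A1 to both parallel lines with radius 23.8 puts U and P at J ± 23.8·n: U = (-19.16, 14.12), P = (19.16, -14.12). Equal radii place Q and H the same way about M: Q = M + 23.8·n = (20.66, 68.13), H = M − 23.8·n = (58.97, 39.89). Then cos ∠MPH = PM·PH / (|PM||PH|), giving 19.53°.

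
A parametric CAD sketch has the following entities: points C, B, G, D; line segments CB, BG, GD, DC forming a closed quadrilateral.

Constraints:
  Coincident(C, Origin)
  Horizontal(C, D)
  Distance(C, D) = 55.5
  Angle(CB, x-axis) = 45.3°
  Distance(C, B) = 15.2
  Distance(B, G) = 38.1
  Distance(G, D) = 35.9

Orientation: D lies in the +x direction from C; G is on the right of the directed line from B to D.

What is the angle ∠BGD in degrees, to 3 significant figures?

77.0°

Checks: |BG| = 38.10 ✓; |GD| = 35.90 ✓.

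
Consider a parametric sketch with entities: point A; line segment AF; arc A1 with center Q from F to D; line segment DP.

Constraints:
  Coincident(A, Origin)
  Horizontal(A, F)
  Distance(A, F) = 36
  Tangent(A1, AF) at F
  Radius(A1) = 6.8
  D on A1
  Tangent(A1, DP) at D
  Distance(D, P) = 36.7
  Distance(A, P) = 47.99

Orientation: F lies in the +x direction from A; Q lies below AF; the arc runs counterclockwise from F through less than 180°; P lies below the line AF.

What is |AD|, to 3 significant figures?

29.8

A is at the origin; AF is horizontal with |AF| = 36.0 and F on the +x side, so F = (36.0, 0.00). A1 meets AF tangentially, so QF is at right angles to AF, so Q = F + (0, -6.8) = (36.0, -6.80). Since QD ⟂ DP (tangency), |QP| = √(6.8² + 36.7²) = 37.3 regardless of where D sits on A1. So P lies on both circle(A, 47.99) and circle(Q, 37.3); the below-AF intersection is P = (23.4, -41.9). D is the foot of the tangent from P: D = (29.3, -5.70).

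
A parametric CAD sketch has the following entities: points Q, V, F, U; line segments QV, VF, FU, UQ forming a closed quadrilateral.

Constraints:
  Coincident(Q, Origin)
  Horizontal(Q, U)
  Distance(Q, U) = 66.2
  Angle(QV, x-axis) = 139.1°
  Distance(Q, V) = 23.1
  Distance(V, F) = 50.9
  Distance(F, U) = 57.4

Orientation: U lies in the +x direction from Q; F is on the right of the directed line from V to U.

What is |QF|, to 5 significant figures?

28.490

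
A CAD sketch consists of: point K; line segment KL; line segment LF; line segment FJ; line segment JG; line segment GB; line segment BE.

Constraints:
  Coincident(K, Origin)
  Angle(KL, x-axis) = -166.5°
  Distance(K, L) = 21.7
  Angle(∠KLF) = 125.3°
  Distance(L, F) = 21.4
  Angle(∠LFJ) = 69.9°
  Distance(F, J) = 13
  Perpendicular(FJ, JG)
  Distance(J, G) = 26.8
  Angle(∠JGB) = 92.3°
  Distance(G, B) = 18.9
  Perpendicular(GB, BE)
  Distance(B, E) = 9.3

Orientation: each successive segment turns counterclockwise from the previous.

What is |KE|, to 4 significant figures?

35.36

K is at the origin; KL runs at -166.5° with length 21.7, so L = (-21.10, -5.066). ∠KLF = 125.3° gives LF at -111.8° from the x-axis; with |LF| = 21.4, F = (-29.05, -24.94). ∠LFJ = 69.9° gives FJ at -1.700° from the x-axis; with |FJ| = 13.0, J = (-16.05, -25.32). FJ ⟂ JG, so JG runs at 88.30°; with |JG| = 26.8, G = (-15.26, 1.467). ∠JGB = 92.3° gives GB at 176.0° from the x-axis; with |GB| = 18.9, B = (-34.11, 2.786). The perpendicularity gives BE at right angles to GB, so BE runs at -94.00°; with |BE| = 9.3, E = (-34.76, -6.492). Then |KE| = |E − K| = 35.36.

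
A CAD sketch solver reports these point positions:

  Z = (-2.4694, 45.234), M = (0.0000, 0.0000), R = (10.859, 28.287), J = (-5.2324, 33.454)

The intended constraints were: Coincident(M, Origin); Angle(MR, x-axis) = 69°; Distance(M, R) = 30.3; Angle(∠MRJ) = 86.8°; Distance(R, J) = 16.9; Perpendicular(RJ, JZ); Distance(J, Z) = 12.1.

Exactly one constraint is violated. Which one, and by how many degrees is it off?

Perpendicular(RJ, JZ) — off by 4.60°.

M = (0.00, 0.00) ✓; MR at 69.00° ✓; |MR| = 30.30 ✓; ∠MRJ = 86.80° ✓; |RJ| = 16.90 ✓; ∠(RJ, JZ) = 85.40° ✗; |JZ| = 12.10 ✓.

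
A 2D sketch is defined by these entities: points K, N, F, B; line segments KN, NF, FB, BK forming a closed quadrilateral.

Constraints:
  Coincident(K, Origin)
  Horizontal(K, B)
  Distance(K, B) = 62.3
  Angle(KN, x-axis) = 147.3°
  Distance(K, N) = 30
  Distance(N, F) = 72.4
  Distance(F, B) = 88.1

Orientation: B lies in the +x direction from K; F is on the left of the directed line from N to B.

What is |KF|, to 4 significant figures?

77.11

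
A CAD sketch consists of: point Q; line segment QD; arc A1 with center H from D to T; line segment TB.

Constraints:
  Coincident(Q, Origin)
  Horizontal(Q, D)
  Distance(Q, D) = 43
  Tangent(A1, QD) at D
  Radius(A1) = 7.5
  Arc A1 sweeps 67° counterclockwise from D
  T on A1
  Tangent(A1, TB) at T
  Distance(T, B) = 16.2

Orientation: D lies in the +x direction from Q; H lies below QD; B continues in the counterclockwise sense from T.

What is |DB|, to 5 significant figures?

23.551

Q is at the origin; Q and D share the same y with |QD| = 43.0 and D on the +x side, so D = (43.000, 0.0000). A1 meets QD tangentially, so HD is at right angles to QD, so H = D + (0, -7.5) = (43.000, -7.5000). On A1, D sits at bearing 90° from H; a 67° counterclockwise sweep puts T at bearing 157°, so T = H + 7.5·(cos 157°, sin 157°) = (36.096, -4.5695). Tangency of A1 to TB means the radius HT is perpendicular to TB, so TB runs along (−sin 157°, cos 157°); with |TB| = 16.2, B = (29.766, -19.482). Then |DB| = |B − D| = 23.551.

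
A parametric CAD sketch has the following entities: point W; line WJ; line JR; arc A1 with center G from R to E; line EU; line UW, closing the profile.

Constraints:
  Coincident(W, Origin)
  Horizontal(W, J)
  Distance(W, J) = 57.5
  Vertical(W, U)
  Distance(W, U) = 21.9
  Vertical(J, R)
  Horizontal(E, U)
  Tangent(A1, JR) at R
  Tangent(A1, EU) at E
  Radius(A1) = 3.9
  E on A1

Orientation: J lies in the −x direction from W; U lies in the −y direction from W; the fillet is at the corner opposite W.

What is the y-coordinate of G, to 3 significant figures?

-18.0

WU is vertical with |WU| = 21.9 and U on the −y side, so U = (0.00, -21.9). The virtual corner opposite W is at (-57.5, -21.9). Since A1 is tangent to JR there, GR ⟂ JR and A1 meets EU tangentially, so GE is at right angles to EU, with radius 3.9, so the center G sits 3.9 in from both sides at G = (-53.6, -18.0). So G.y = -18.0.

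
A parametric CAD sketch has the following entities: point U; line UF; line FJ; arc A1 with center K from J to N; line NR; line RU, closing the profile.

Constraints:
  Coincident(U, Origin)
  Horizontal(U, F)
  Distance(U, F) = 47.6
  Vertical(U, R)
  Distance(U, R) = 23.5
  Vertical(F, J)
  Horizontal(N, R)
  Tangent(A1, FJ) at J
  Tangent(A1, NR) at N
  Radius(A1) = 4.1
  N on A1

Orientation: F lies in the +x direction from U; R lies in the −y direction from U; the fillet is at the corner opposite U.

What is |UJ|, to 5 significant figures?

51.402

The virtual corner opposite U is at (47.600, -23.500). A1 meets FJ tangentially, so KJ is at right angles to FJ and the tangent condition forces KN to be normal to NR, with radius 4.1, so the center K sits 4.1 in from both sides at K = (43.500, -19.400). That places the tangent points at J = (47.600, -19.400) on FJ and N = (43.500, -23.500) on NR. Then |UJ| = |J − U| = 51.402.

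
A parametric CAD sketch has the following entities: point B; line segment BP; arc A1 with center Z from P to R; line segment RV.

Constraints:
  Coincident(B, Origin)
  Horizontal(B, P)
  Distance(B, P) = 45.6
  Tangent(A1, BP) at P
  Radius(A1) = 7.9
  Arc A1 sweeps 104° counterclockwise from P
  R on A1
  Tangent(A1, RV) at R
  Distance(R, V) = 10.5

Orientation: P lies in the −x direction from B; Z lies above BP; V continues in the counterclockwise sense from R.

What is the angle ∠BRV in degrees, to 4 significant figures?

118.5°

B is at the origin; B and P share the same y with |BP| = 45.6 and P on the −x side, so P = (-45.60, 0.000). A1 meets BP tangentially, so ZP is at right angles to BP, so Z = P + (0, 7.9) = (-45.60, 7.900). On A1, P sits at bearing -90° from Z; a 104° counterclockwise sweep puts R at bearing 14°, so R = Z + 7.9·(cos 14°, sin 14°) = (-37.93, 9.811). A1 meets RV tangentially, so ZR is at right angles to RV, so RV runs along (−sin 14°, cos 14°); with |RV| = 10.5, V = (-40.47, 20.00). Then cos ∠BRV = RB·RV / (|RB||RV|), giving 118.5°.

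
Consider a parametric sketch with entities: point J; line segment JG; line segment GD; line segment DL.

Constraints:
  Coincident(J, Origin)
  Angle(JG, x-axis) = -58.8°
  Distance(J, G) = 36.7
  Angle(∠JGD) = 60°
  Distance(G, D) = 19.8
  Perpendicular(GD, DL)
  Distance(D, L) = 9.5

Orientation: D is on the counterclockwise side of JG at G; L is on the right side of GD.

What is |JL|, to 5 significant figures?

41.309

J is at the origin; JG runs at -58.8° with length 36.7, so G = 36.7·(cos -58.8°, sin -58.8°) = (19.012, -31.392). ∠JGD = 60.0°, so GD runs at -58.8° + (180° − 60.0°) = 61.200° from the x-axis; with |GD| = 19.8, D = G + 19.8·(cos 61.200°, sin 61.200°) = (28.550, -14.041). The perpendicularity gives DL at right angles to GD; with |DL| = 9.5 on the right of GD, L = D + 9.5·(0.87631, -0.48175) = (36.875, -18.618). Then |JL| = |L − J| = 41.309.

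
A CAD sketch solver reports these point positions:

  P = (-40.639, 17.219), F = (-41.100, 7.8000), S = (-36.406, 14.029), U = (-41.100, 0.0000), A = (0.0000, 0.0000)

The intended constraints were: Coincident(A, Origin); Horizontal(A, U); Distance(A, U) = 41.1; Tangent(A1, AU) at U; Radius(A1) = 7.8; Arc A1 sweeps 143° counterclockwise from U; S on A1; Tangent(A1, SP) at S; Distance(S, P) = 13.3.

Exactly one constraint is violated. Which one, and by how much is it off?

Distance(S, P) = 13.3 — off by 8.00.

A = (0.00, 0.00) ✓; A.y = 0.00, U.y = 0.00 ✓; |AU| = 41.10 ✓; ∠(FU, UA) = 90.00° ✓; |FU| = 7.800 ✓; bearing(F→S) − bearing(F→U) = 143.0° ✓; |FS| = 7.800 ✓; ∠(FS, SP) = 90.00° ✓; |SP| = 5.300 ✗.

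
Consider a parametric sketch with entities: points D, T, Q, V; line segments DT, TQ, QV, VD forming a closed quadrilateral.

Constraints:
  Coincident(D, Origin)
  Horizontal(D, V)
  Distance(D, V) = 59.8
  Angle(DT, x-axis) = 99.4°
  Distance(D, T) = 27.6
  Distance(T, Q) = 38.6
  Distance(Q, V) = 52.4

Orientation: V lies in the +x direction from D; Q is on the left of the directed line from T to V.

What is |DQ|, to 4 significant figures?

53.10

D is at the origin; DV is horizontal with |DV| = 59.8 and V in +x, so V = (59.8, 0). DT runs at 99.4° with |DT| = 27.6, so T = (-4.508, 27.23). Q is determined by |TQ| = 38.6 and |QV| = 52.4 together: it lies at the intersection of circle(T, 38.6) and circle(V, 52.4). With |TV| = 69.84, the foot of the radical line on TV is 25.93 from T and the perpendicular offset is √(38.6² − 25.93²) = 28.60. Taking the left-of-TV solution: Q = (30.52, 43.45).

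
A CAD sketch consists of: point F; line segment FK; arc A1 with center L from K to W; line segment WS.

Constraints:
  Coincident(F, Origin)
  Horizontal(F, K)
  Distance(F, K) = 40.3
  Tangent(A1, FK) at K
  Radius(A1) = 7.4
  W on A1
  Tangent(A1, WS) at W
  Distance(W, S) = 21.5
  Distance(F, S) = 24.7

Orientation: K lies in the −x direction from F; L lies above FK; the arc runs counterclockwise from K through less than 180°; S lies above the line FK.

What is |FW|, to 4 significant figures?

35.56

F is at the origin; F and K share the same y with |FK| = 40.3 and K on the −x side, so K = (-40.30, 0.000). Tangency of A1 to FK means the radius LK is perpendicular to FK, so L = K + (0, 7.4) = (-40.30, 7.400). Since LW ⟂ WS (tangency), |LS| = √(7.4² + 21.5²) = 22.74 regardless of where W sits on A1. So S lies on both circle(F, 24.7) and circle(L, 22.74); the above-FK intersection is S = (-19.11, 15.65). W is the foot of the tangent from S: W = (-35.52, 1.753).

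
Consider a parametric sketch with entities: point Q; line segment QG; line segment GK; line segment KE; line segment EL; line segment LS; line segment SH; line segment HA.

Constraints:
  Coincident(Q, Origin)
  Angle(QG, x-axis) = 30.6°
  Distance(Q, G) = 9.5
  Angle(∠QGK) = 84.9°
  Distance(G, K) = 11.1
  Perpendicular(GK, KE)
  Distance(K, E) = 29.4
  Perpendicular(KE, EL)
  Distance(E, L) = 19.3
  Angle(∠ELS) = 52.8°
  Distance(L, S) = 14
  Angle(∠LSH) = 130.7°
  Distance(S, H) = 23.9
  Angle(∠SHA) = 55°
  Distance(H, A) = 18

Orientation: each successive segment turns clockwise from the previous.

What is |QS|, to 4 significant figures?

8.805

Q is at the origin; QG runs at 30.6° with length 9.5, so G = (8.177, 4.836). ∠QGK = 84.9° gives GK at -64.50° from the x-axis; with |GK| = 11.1, K = (12.96, -5.183). GK ⟂ KE, so KE runs at -154.5°; with |KE| = 29.4, E = (-13.58, -17.84). The perpendicularity gives EL at right angles to KE, so EL runs at 115.5°; with |EL| = 19.3, L = (-21.89, -0.4199). ∠ELS = 52.8° gives LS at -11.70° from the x-axis; with |LS| = 14.0, S = (-8.180, -3.259). Then |QS| = |S − Q| = 8.805.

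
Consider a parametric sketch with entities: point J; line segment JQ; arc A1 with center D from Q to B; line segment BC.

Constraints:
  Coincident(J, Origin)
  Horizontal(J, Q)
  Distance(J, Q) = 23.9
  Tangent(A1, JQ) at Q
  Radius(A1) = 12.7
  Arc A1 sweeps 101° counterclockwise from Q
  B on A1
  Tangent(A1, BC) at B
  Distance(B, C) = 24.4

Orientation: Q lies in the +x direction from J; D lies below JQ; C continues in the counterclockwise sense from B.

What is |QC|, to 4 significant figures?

39.85

J is at the origin; J and Q share the same y with |JQ| = 23.9 and Q on the +x side, so Q = (23.90, 0.000). Since A1 is tangent to JQ there, DQ ⟂ JQ, so D = Q + (0, -12.7) = (23.90, -12.70). On A1, Q sits at bearing 90° from D; a 101° counterclockwise sweep puts B at bearing 191°, so B = D + 12.7·(cos 191°, sin 191°) = (11.43, -15.12). Tangency of A1 to BC means the radius DB is perpendicular to BC, so BC runs along (−sin 191°, cos 191°); with |BC| = 24.4, C = (16.09, -39.07). Then |QC| = |C − Q| = 39.85.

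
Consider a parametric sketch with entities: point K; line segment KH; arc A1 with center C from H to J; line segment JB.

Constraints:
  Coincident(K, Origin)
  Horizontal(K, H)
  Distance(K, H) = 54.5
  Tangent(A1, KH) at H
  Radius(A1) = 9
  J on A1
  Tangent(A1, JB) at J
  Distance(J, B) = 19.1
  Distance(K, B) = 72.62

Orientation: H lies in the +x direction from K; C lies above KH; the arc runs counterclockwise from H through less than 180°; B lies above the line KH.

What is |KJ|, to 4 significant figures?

63.54

K is at the origin; KH is horizontal with |KH| = 54.5 and H on the +x side, so H = (54.50, 0.000). A1 meets KH tangentially, so CH is at right angles to KH, so C = H + (0, 9) = (54.50, 9.000). Since CJ ⟂ JB (tangency), |CB| = √(9.0² + 19.1²) = 21.11 regardless of where J sits on A1. So B lies on both circle(K, 72.62) and circle(C, 21.11); the above-KH intersection is B = (68.14, 25.12). J is the foot of the tangent from B: J = (63.19, 6.670).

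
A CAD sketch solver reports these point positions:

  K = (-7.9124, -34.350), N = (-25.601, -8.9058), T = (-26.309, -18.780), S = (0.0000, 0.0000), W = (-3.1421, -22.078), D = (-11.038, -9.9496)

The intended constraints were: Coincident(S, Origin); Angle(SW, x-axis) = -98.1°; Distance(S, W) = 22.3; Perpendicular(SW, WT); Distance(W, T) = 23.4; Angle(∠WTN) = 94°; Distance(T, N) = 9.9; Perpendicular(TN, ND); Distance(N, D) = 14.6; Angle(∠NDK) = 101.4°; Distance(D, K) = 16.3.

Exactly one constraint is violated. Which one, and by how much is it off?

Distance(D, K) = 16.3 — off by 8.30.

S = (0.00, 0.00) ✓; SW at -98.10° ✓; |SW| = 22.30 ✓; ∠(SW, WT) = 90.00° ✓; |WT| = 23.40 ✓; ∠WTN = 94.00° ✓; |TN| = 9.900 ✓; ∠(TN, ND) = 90.00° ✓; |ND| = 14.60 ✓; ∠NDK = 101.4° ✓; |DK| = 24.60 ✗.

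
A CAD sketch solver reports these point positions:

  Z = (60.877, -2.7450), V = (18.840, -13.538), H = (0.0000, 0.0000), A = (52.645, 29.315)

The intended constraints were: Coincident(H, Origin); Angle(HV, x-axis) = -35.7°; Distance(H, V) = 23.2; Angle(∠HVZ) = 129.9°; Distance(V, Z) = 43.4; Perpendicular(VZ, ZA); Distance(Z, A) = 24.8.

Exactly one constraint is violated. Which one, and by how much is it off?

Distance(Z, A) = 24.8 — off by 8.30.

H = (0.00, 0.00) ✓; HV at -35.70° ✓; |HV| = 23.20 ✓; ∠HVZ = 129.9° ✓; |VZ| = 43.40 ✓; ∠(VZ, ZA) = 90.00° ✓; |ZA| = 33.10 ✗.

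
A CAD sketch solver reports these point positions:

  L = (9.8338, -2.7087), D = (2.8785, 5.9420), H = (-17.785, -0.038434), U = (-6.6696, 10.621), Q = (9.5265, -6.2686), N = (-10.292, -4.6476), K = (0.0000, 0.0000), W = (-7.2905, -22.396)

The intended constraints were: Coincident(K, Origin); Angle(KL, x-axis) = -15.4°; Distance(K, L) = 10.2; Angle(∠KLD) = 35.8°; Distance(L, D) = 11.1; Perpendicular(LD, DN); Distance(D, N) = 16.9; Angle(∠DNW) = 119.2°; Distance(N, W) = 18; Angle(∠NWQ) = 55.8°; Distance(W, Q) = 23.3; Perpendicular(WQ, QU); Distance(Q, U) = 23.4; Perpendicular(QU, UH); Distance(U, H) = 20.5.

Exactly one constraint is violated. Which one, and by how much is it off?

Distance(U, H) = 20.5 — off by 5.10.

K = (0.00, 0.00) ✓; KL at -15.40° ✓; |KL| = 10.20 ✓; ∠KLD = 35.80° ✓; |LD| = 11.10 ✓; ∠(LD, DN) = 90.00° ✓; |DN| = 16.90 ✓; ∠DNW = 119.2° ✓; |NW| = 18.00 ✓; ∠NWQ = 55.80° ✓; |WQ| = 23.30 ✓; ∠(WQ, QU) = 90.00° ✓; |QU| = 23.40 ✓; ∠(QU, UH) = 90.00° ✓; |UH| = 15.40 ✗.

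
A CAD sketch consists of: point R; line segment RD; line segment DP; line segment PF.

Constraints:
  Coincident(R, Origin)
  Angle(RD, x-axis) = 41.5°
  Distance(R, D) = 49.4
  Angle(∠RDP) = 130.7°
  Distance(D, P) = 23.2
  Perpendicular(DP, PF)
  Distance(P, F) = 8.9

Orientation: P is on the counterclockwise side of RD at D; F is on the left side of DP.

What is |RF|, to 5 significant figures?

62.337

R is at the origin; RD runs at 41.5° with length 49.4, so D = 49.4·(cos 41.5°, sin 41.5°) = (36.998, 32.733). ∠RDP = 130.7°, so DP runs at 41.5° + (180° − 130.7°) = 90.800° from the x-axis; with |DP| = 23.2, P = D + 23.2·(cos 90.800°, sin 90.800°) = (36.674, 55.931). DP is perpendicular to PF; with |PF| = 8.9 on the left of DP, F = P + 8.9·(-0.99990, -0.013962) = (27.775, 55.807). Then |RF| = |F − R| = 62.337.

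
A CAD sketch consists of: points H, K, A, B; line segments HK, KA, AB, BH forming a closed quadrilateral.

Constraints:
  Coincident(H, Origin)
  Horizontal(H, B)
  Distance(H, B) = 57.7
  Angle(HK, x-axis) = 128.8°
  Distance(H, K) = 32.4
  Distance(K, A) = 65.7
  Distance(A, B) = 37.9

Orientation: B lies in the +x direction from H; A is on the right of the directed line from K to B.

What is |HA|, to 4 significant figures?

33.68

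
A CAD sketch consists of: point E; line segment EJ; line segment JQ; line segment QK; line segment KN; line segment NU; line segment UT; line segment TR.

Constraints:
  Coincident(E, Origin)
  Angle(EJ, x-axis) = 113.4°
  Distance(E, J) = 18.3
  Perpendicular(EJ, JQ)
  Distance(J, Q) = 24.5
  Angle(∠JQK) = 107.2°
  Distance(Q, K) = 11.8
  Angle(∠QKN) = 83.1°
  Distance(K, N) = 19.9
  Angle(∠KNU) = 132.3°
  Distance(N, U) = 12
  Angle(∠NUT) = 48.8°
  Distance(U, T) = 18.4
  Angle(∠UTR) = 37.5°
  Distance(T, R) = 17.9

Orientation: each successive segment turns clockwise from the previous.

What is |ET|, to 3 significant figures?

22.2

E is at the origin; EJ runs at 113.4° with length 18.3, so J = (-7.27, 16.8). EJ is perpendicular to JQ, so JQ runs at 23.4°; with |JQ| = 24.5, Q = (15.2, 26.5). ∠JQK = 107.2° gives QK at -49.4° from the x-axis; with |QK| = 11.8, K = (22.9, 17.6). ∠QKN = 83.1° gives KN at -146° from the x-axis; with |KN| = 19.9, N = (6.34, 6.52). ∠KNU = 132.3° gives NU at 166° from the x-axis; with |NU| = 12.0, U = (-5.30, 9.43). ∠NUT = 48.8° gives UT at 34.8° from the x-axis; with |UT| = 18.4, T = (9.81, 19.9). Then |ET| = |T − E| = 22.2.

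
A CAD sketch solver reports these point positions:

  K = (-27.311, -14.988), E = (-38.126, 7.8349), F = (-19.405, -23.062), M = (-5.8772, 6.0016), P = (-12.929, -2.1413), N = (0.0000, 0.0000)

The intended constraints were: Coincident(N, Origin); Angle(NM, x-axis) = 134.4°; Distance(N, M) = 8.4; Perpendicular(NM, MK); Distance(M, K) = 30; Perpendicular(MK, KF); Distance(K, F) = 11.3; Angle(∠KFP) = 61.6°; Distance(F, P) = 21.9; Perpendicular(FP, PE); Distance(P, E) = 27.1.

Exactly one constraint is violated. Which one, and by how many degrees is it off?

Perpendicular(FP, PE) — off by 4.40°.

N = (0.00, 0.00) ✓; NM at 134.4° ✓; |NM| = 8.400 ✓; ∠(NM, MK) = 90.00° ✓; |MK| = 30.00 ✓; ∠(MK, KF) = 90.00° ✓; |KF| = 11.30 ✓; ∠KFP = 61.60° ✓; |FP| = 21.90 ✓; ∠(FP, PE) = 85.60° ✗; |PE| = 27.10 ✓.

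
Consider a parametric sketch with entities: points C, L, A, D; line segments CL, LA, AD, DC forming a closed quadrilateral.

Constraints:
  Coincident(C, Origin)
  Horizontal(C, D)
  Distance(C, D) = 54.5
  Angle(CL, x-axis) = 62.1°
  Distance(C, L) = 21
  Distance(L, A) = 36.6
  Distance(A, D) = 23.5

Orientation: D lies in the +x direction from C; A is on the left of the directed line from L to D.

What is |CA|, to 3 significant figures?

51.2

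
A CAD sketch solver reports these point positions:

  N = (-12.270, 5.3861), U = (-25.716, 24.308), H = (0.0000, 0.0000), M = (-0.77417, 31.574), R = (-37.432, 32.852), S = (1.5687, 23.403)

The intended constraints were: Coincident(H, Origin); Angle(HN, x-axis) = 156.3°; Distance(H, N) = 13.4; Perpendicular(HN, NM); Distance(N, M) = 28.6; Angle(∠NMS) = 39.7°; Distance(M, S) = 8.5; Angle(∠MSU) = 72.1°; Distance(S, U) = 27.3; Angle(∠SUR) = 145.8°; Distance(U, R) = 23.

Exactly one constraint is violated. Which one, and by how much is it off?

Distance(U, R) = 23 — off by 8.50.

H = (0.00, 0.00) ✓; HN at 156.3° ✓; |HN| = 13.40 ✓; ∠(HN, NM) = 90.00° ✓; |NM| = 28.60 ✓; ∠NMS = 39.70° ✓; |MS| = 8.500 ✓; ∠MSU = 72.10° ✓; |SU| = 27.30 ✓; ∠SUR = 145.8° ✓; |UR| = 14.50 ✗.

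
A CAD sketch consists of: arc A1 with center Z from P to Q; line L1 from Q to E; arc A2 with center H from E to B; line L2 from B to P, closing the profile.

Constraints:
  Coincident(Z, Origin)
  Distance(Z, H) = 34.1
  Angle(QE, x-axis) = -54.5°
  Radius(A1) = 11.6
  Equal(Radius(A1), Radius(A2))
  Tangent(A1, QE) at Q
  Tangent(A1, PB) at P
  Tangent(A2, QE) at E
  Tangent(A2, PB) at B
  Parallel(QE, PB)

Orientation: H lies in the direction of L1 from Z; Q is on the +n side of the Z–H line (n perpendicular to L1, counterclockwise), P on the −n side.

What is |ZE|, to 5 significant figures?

36.019

The slot axis is L1's direction at -54.5°, so u = (cos -54.5°, sin -54.5°) = (0.58070, -0.81412) and n = (−sin -54.5°, cos -54.5°) = (0.81412, 0.58070). Z is at the origin and H lies 34.1 along u from Z, so H = 34.1·u = (19.802, -27.761). Tangency of A1 to both parallel lines with radius 11.6 puts Q and P at Z ± 11.6·n: Q = (9.4437, 6.7362), P = (-9.4437, -6.7362). Equal radii place E and B the same way about H: E = H + 11.6·n = (29.246, -21.025), B = H − 11.6·n = (10.358, -34.497). Then |ZE| = |E − Z| = 36.019.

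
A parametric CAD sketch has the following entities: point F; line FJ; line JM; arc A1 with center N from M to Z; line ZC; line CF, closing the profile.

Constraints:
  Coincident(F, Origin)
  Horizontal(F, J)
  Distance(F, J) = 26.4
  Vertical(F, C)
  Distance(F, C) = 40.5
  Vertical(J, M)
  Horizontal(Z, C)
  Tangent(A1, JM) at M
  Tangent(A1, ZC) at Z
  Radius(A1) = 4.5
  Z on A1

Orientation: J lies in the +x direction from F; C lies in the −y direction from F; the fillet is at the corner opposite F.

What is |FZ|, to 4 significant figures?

46.04

The virtual corner opposite F is at (26.40, -40.50). Since A1 is tangent to JM there, NM ⟂ JM and the tangent condition forces NZ to be normal to ZC, with radius 4.5, so the center N sits 4.5 in from both sides at N = (21.90, -36.00). That places the tangent points at M = (26.40, -36.00) on JM and Z = (21.90, -40.50) on ZC. Then |FZ| = |Z − F| = 46.04.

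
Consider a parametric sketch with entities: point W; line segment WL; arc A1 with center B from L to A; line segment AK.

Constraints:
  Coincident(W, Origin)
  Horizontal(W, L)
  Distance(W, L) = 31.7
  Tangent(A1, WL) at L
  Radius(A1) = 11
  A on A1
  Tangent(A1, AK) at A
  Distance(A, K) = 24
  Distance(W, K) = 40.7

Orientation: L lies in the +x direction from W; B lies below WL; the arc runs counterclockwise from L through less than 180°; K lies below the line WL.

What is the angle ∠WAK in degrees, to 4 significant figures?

118.1°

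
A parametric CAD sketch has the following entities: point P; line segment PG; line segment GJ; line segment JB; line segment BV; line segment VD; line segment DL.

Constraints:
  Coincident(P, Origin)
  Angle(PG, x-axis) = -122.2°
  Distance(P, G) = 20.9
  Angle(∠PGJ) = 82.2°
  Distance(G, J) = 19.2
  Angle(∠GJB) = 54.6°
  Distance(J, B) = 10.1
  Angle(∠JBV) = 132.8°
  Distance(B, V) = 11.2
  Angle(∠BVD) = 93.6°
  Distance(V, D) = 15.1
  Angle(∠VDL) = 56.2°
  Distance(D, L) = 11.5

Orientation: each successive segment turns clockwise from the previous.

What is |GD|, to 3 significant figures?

5.19

P is at the origin; PG runs at -122.2° with length 20.9, so G = (-11.1, -17.7). ∠PGJ = 82.2° gives GJ at 140° from the x-axis; with |GJ| = 19.2, J = (-25.8, -5.34). ∠GJB = 54.6° gives JB at 14.6° from the x-axis; with |JB| = 10.1, B = (-16.1, -2.80). ∠JBV = 132.8° gives BV at -32.6° from the x-axis; with |BV| = 11.2, V = (-6.64, -8.83). ∠BVD = 93.6° gives VD at -119° from the x-axis; with |VD| = 15.1, D = (-14.0, -22.0). Then |GD| = |D − G| = 5.19.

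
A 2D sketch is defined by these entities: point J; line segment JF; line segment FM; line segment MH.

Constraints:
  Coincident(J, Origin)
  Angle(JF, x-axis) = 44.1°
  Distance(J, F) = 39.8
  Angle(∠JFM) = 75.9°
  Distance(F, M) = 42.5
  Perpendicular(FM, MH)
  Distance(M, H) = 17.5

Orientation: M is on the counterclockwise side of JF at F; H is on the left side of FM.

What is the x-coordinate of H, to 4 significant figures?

-16.76

∠JFM = 75.9°, so FM runs at 44.1° + (180° − 75.9°) = 148.2° from the x-axis; with |FM| = 42.5, M = F + 42.5·(cos 148.2°, sin 148.2°) = (-7.539, 50.09). The perpendicularity gives MH at right angles to FM; with |MH| = 17.5 on the left of FM, H = M + 17.5·(-0.5270, -0.8499) = (-16.76, 35.22). So H.x = -16.76.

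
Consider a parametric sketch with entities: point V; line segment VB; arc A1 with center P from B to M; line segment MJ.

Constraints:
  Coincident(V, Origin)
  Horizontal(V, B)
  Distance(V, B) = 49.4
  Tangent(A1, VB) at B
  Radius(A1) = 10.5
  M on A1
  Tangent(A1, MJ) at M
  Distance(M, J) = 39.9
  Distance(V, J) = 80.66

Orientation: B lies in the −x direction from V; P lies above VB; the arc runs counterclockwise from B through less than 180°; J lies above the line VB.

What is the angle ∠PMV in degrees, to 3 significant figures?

122°

V is at the origin; V and B share the same y with |VB| = 49.4 and B on the −x side, so B = (-49.4, 0.00). Tangency of A1 to VB means the radius PB is perpendicular to VB, so P = B + (0, 10.5) = (-49.4, 10.5). Since PM ⟂ MJ (tangency), |PJ| = √(10.5² + 39.9²) = 41.3 regardless of where M sits on A1. So J lies on both circle(V, 80.66) and circle(P, 41.3); the above-VB intersection is J = (-64.0, 49.1). M is the foot of the tangent from J: M = (-40.8, 16.6).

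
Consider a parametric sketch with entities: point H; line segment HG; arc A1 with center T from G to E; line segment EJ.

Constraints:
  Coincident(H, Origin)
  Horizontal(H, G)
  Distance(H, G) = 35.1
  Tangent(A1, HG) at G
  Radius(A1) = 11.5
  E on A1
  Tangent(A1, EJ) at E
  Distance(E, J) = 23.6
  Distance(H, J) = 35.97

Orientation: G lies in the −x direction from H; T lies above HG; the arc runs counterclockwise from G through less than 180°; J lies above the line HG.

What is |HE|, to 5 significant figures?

25.458

Checks: |TE| = 11.50 ✓; ∠(TE, EJ) = 90.00° ✓; |EJ| = 23.60 ✓; |HJ| = 35.97 ✓.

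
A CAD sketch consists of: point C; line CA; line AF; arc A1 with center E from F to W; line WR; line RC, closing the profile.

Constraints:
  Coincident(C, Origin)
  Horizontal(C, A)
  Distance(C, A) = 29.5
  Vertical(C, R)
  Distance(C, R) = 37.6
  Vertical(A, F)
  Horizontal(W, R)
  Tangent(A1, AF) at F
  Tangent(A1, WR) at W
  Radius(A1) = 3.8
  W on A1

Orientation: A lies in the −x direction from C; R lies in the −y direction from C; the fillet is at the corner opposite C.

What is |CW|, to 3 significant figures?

45.5

C is at the origin; CA is horizontal with |CA| = 29.5 and A on the −x side, so A = (-29.5, 0.00). CR is vertical with |CR| = 37.6 and R on the −y side, so R = (0.00, -37.6). The virtual corner opposite C is at (-29.5, -37.6). A1 meets AF tangentially, so EF is at right angles to AF and tangency of A1 to WR means the radius EW is perpendicular to WR, with radius 3.8, so the center E sits 3.8 in from both sides at E = (-25.7, -33.8). That places the tangent points at F = (-29.5, -33.8) on AF and W = (-25.7, -37.6) on WR. Then |CW| = |W − C| = 45.5.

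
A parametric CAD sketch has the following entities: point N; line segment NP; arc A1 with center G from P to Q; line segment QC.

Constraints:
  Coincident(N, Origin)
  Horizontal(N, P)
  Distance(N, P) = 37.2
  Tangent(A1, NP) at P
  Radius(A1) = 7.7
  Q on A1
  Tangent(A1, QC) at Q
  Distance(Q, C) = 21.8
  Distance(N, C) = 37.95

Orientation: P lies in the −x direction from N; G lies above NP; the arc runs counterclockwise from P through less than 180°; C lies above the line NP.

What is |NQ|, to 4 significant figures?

30.29

N is at the origin; N and P share the same y with |NP| = 37.2 and P on the −x side, so P = (-37.20, 0.000). Since A1 is tangent to NP there, GP ⟂ NP, so G = P + (0, 7.7) = (-37.20, 7.700). Since GQ ⟂ QC (tangency), |GC| = √(7.7² + 21.8²) = 23.12 regardless of where Q sits on A1. So C lies on both circle(N, 37.95) and circle(G, 23.12); the above-NP intersection is C = (-25.81, 27.82). Q is the foot of the tangent from C: Q = (-29.62, 6.355).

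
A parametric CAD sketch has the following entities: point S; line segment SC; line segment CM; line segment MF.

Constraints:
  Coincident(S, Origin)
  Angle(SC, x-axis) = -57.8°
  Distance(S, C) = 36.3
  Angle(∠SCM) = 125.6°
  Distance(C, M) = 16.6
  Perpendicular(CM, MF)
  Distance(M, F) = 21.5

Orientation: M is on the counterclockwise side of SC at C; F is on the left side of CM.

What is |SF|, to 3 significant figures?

38.6

∠SCM = 125.6°, so CM runs at -57.8° + (180° − 125.6°) = -3.40° from the x-axis; with |CM| = 16.6, M = C + 16.6·(cos -3.40°, sin -3.40°) = (35.9, -31.7). CM ⟂ MF; with |MF| = 21.5 on the left of CM, F = M + 21.5·(0.0593, 0.998) = (37.2, -10.2). Then |SF| = |F − S| = 38.6.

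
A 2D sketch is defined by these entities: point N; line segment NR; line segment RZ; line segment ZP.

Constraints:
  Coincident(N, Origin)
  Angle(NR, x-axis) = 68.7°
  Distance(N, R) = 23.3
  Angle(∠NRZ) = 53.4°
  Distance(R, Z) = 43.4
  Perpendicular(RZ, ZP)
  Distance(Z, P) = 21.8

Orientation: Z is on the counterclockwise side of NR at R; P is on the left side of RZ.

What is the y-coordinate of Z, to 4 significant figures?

10.26

N is at the origin; NR runs at 68.7° with length 23.3, so R = 23.3·(cos 68.7°, sin 68.7°) = (8.464, 21.71). ∠NRZ = 53.4°, so RZ runs at 68.7° + (180° − 53.4°) = 195.3° from the x-axis; with |RZ| = 43.4, Z = R + 43.4·(cos 195.3°, sin 195.3°) = (-33.40, 10.26). So Z.y = 10.26.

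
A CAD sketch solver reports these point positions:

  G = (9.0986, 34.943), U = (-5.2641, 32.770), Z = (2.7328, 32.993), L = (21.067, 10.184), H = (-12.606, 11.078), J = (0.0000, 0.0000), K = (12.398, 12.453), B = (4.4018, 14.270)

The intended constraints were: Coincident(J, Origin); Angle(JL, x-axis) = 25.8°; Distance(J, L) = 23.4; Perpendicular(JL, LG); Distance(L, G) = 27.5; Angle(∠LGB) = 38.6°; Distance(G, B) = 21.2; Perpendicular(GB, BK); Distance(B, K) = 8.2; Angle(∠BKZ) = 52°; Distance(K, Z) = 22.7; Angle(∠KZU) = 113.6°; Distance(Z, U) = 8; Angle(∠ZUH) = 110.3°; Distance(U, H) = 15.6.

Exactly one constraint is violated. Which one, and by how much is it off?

Distance(U, H) = 15.6 — off by 7.30.

J = (0.00, 0.00) ✓; JL at 25.80° ✓; |JL| = 23.40 ✓; ∠(JL, LG) = 90.00° ✓; |LG| = 27.50 ✓; ∠LGB = 38.60° ✓; |GB| = 21.20 ✓; ∠(GB, BK) = 90.00° ✓; |BK| = 8.200 ✓; ∠BKZ = 52.00° ✓; |KZ| = 22.70 ✓; ∠KZU = 113.6° ✓; |ZU| = 8.000 ✓; ∠ZUH = 110.3° ✓; |UH| = 22.90 ✗.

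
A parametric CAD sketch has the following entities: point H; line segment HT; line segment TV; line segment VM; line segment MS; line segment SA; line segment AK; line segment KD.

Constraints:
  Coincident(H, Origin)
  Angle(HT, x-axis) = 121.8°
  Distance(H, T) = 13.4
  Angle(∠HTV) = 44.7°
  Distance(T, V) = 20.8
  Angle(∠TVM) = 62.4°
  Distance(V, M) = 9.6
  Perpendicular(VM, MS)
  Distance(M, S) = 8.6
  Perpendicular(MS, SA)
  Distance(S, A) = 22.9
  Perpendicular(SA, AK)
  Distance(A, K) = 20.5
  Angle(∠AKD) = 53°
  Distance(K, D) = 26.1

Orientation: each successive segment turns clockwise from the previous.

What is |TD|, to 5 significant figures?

14.775

The perpendicularity gives AK at right angles to SA, so AK runs at -41.100°; with |AK| = 20.5, K = (30.875, 8.7325). ∠AKD = 53.0° gives KD at -168.10° from the x-axis; with |KD| = 26.1, D = (5.3355, 3.3506). Then |TD| = |D − T| = 14.775.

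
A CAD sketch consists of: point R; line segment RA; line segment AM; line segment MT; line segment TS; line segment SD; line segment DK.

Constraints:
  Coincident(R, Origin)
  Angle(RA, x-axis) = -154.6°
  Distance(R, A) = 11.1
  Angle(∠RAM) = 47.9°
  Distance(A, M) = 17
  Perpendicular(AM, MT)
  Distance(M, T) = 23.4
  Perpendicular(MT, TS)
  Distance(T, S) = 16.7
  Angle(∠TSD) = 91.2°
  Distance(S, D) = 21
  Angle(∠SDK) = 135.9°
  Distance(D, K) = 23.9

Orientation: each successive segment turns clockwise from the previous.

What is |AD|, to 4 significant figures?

2.409

R is at the origin; RA runs at -154.6° with length 11.1, so A = (-10.03, -4.761). ∠RAM = 47.9° gives AM at 73.30° from the x-axis; with |AM| = 17.0, M = (-5.142, 11.52). AM ⟂ MT, so MT runs at -16.70°; with |MT| = 23.4, T = (17.27, 4.798). MT ⟂ TS, so TS runs at -106.7°; with |TS| = 16.7, S = (12.47, -11.20). ∠TSD = 91.2° gives SD at 164.5° from the x-axis; with |SD| = 21.0, D = (-7.764, -5.586). Then |AD| = |D − A| = 2.409.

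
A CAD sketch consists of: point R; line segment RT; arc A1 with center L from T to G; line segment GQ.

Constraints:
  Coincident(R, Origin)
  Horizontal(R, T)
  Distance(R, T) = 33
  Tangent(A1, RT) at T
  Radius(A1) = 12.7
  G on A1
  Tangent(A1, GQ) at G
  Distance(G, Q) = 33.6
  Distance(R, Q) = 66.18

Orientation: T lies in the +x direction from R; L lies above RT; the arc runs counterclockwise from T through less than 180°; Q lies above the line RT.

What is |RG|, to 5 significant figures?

47.127

Checks: |LG| = 12.70 ✓; ∠(LG, GQ) = 90.00° ✓; |GQ| = 33.60 ✓; |RQ| = 66.18 ✓.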